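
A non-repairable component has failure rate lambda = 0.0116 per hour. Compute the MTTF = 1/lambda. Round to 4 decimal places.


lambda = 0.0116
MTTF = 1 / 0.0116
MTTF = 86.2069

86.2069


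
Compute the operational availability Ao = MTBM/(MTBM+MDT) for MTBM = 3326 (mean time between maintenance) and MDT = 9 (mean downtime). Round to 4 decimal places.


MTBM = 3326
MDT = 9
MTBM + MDT = 3335
Ao = 3326 / 3335
Ao = 0.9973

0.9973


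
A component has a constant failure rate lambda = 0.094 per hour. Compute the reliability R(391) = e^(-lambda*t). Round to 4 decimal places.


lambda = 0.094
t = 391
lambda * t = 36.754
R(t) = e^(-36.754)
R(t) = 0.0

0.0


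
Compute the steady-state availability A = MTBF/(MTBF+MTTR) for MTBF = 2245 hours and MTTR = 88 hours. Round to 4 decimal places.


MTBF = 2245
MTTR = 88
MTBF + MTTR = 2333
A = 2245 / 2333
A = 0.9623

0.9623


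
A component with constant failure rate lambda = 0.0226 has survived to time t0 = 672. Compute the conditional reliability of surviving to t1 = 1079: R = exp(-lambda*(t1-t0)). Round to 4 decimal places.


lambda = 0.0226
t0 = 672, t1 = 1079
t1 - t0 = 407
lambda * (t1-t0) = 0.0226 * 407 = 9.1982
R = exp(-9.1982)
R = 0.0001

0.0001


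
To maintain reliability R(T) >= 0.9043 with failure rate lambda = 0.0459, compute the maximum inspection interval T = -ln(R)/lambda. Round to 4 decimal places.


R_target = 0.9043
lambda = 0.0459
-ln(0.9043) = 0.1006
T = 0.1006 / 0.0459
T = 2.1916

2.1916


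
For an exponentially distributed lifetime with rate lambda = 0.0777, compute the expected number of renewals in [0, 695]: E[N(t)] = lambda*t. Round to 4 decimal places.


lambda = 0.0777
t = 695
E[N(t)] = lambda * t
E[N(t)] = 0.0777 * 695
E[N(t)] = 54.0015

54.0015


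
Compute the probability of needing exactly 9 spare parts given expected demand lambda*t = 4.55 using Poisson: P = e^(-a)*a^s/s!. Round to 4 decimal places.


a = 4.55, s = 9
e^(-a) = e^(-4.55) = 0.0106
a^s = 4.55^9 = 835800.3909
s! = 362880
P = 0.0106 * 835800.3909 / 362880
P = 0.0243

0.0243


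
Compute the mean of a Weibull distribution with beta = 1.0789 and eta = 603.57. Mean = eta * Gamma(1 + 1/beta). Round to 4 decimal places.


beta = 1.0789, eta = 603.57
1/beta = 0.9269
1 + 1/beta = 1.9269
Gamma(1.9269) = 0.9713
Mean = 603.57 * 0.9713
Mean = 586.2201

586.2201


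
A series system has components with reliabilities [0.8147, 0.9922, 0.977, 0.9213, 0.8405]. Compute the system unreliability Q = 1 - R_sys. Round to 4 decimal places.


Components: [0.8147, 0.9922, 0.977, 0.9213, 0.8405]
After component 1: product = 0.8147
After component 2: product = 0.8083
After component 3: product = 0.7898
After component 4: product = 0.7276
After component 5: product = 0.6115
R_sys = 0.6115
Q = 1 - 0.6115 = 0.3885

0.3885


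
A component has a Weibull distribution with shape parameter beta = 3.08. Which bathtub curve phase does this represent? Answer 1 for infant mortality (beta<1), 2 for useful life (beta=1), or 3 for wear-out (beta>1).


beta = 3.08
Compare beta to 1:
beta < 1 => infant mortality (phase 1)
beta = 1 => useful life (phase 2)
beta > 1 => wear-out (phase 3)
Since beta = 3.08, this is wear-out (increasing failure rate)
Phase = 3

3


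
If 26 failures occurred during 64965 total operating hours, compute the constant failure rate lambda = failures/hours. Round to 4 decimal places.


failures = 26
total_hours = 64965
lambda = 26 / 64965
lambda = 0.0004

0.0004


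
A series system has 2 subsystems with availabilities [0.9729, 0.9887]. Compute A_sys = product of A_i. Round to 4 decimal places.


Subsystems: [0.9729, 0.9887]
After subsystem 1 (A=0.9729): product = 0.9729
After subsystem 2 (A=0.9887): product = 0.9619
A_sys = 0.9619

0.9619


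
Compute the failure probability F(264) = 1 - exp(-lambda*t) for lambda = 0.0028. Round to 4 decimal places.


lambda = 0.0028, t = 264
lambda * t = 0.7392
exp(-0.7392) = 0.4775
F(t) = 1 - 0.4775
F(t) = 0.5225

0.5225


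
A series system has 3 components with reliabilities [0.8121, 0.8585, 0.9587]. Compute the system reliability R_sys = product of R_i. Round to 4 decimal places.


Components: [0.8121, 0.8585, 0.9587]
After component 1 (R=0.8121): product = 0.8121
After component 2 (R=0.8585): product = 0.6972
After component 3 (R=0.9587): product = 0.6684
R_sys = 0.6684

0.6684


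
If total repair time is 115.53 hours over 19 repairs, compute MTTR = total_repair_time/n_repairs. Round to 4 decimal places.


total_repair_time = 115.53
n_repairs = 19
MTTR = 115.53 / 19
MTTR = 6.0805

6.0805


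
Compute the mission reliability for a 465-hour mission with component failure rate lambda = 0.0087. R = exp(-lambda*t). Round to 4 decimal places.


lambda = 0.0087
mission_time = 465
lambda * t = 0.0087 * 465 = 4.0455
R = exp(-4.0455)
R = 0.0175

0.0175


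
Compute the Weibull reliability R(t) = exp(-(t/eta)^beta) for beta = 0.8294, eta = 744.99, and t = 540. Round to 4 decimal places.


beta = 0.8294, eta = 744.99, t = 540
t/eta = 540 / 744.99 = 0.7248
(t/eta)^beta = 0.7248^0.8294 = 0.7657
R(t) = exp(-0.7657)
R(t) = 0.465

0.465


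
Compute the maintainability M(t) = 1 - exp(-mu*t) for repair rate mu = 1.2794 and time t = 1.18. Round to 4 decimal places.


mu = 1.2794, t = 1.18
mu * t = 1.2794 * 1.18 = 1.5097
exp(-1.5097) = 0.221
M(t) = 1 - 0.221
M(t) = 0.779

0.779


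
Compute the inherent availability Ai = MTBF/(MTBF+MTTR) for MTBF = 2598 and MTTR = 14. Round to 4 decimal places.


MTBF = 2598
MTTR = 14
MTBF + MTTR = 2612
Ai = 2598 / 2612
Ai = 0.9946

0.9946


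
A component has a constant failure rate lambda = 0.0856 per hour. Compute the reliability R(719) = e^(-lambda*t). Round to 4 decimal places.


lambda = 0.0856
t = 719
lambda * t = 61.5464
R(t) = e^(-61.5464)
R(t) = 0.0

0.0


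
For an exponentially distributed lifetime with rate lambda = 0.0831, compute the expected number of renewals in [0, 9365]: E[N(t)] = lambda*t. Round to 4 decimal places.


lambda = 0.0831
t = 9365
E[N(t)] = lambda * t
E[N(t)] = 0.0831 * 9365
E[N(t)] = 778.2315

778.2315


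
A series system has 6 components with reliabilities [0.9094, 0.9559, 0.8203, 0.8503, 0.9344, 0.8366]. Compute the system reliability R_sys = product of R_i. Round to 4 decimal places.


Components: [0.9094, 0.9559, 0.8203, 0.8503, 0.9344, 0.8366]
After component 1 (R=0.9094): product = 0.9094
After component 2 (R=0.9559): product = 0.8693
After component 3 (R=0.8203): product = 0.7131
After component 4 (R=0.8503): product = 0.6063
After component 5 (R=0.9344): product = 0.5666
After component 6 (R=0.8366): product = 0.474
R_sys = 0.474

0.474


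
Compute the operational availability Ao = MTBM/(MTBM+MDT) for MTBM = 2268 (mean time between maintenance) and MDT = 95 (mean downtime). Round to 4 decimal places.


MTBM = 2268
MDT = 95
MTBM + MDT = 2363
Ao = 2268 / 2363
Ao = 0.9598

0.9598


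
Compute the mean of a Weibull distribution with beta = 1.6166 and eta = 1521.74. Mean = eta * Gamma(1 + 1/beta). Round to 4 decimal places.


beta = 1.6166, eta = 1521.74
1/beta = 0.6186
1 + 1/beta = 1.6186
Gamma(1.6186) = 0.8957
Mean = 1521.74 * 0.8957
Mean = 1363.0875

1363.0875


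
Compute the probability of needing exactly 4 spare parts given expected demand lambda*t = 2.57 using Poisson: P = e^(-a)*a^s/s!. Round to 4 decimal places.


a = 2.57, s = 4
e^(-a) = e^(-2.57) = 0.0765
a^s = 2.57^4 = 43.6247
s! = 24
P = 0.0765 * 43.6247 / 24
P = 0.1391

0.1391


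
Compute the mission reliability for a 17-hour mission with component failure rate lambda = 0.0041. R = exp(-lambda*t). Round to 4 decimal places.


lambda = 0.0041
mission_time = 17
lambda * t = 0.0041 * 17 = 0.0697
R = exp(-0.0697)
R = 0.9327

0.9327


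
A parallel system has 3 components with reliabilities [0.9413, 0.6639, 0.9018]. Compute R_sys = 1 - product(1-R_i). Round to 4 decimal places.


Components: [0.9413, 0.6639, 0.9018]
(1 - 0.9413) = 0.0587, running product = 0.0587
(1 - 0.6639) = 0.3361, running product = 0.0197
(1 - 0.9018) = 0.0982, running product = 0.0019
Product of (1-R_i) = 0.0019
R_sys = 1 - 0.0019 = 0.9981

0.9981


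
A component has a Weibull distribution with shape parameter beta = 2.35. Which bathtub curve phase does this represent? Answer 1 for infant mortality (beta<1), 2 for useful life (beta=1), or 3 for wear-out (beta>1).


beta = 2.35
Compare beta to 1:
beta < 1 => infant mortality (phase 1)
beta = 1 => useful life (phase 2)
beta > 1 => wear-out (phase 3)
Since beta = 2.35, this is wear-out (increasing failure rate)
Phase = 3

3


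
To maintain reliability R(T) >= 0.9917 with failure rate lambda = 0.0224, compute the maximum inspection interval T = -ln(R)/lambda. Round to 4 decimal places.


R_target = 0.9917
lambda = 0.0224
-ln(0.9917) = 0.0083
T = 0.0083 / 0.0224
T = 0.3721

0.3721


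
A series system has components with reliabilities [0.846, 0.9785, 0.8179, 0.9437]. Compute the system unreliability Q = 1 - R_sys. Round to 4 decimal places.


Components: [0.846, 0.9785, 0.8179, 0.9437]
After component 1: product = 0.846
After component 2: product = 0.8278
After component 3: product = 0.6771
After component 4: product = 0.6389
R_sys = 0.6389
Q = 1 - 0.6389 = 0.3611

0.3611


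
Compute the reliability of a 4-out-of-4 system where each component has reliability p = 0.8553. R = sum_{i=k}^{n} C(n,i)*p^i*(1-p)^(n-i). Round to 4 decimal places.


k = 4, n = 4, p = 0.8553
i=4: C(4,4)=1 * 0.8553^4 * 0.1447^0 = 0.5351
R = sum of terms = 0.5351

0.5351


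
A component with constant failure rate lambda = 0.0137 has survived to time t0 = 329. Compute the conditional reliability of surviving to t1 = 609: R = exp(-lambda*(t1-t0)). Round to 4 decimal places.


lambda = 0.0137
t0 = 329, t1 = 609
t1 - t0 = 280
lambda * (t1-t0) = 0.0137 * 280 = 3.836
R = exp(-3.836)
R = 0.0216

0.0216


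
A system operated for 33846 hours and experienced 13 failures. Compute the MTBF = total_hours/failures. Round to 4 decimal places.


total_hours = 33846
failures = 13
MTBF = 33846 / 13
MTBF = 2603.5385

2603.5385


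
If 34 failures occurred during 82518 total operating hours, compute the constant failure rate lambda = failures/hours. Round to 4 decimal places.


failures = 34
total_hours = 82518
lambda = 34 / 82518
lambda = 0.0004

0.0004


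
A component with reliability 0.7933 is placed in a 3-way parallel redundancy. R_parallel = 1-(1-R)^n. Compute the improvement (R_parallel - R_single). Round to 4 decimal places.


R_single = 0.7933, n = 3
1 - R_single = 0.2067
(1 - R_single)^n = 0.2067^3 = 0.0088
R_parallel = 1 - 0.0088 = 0.9912
Improvement = 0.9912 - 0.7933
Improvement = 0.1979

0.1979


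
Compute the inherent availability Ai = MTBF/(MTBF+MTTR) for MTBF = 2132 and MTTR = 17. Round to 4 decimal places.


MTBF = 2132
MTTR = 17
MTBF + MTTR = 2149
Ai = 2132 / 2149
Ai = 0.9921

0.9921


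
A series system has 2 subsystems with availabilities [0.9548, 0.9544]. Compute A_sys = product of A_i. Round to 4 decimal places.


Subsystems: [0.9548, 0.9544]
After subsystem 1 (A=0.9548): product = 0.9548
After subsystem 2 (A=0.9544): product = 0.9113
A_sys = 0.9113

0.9113


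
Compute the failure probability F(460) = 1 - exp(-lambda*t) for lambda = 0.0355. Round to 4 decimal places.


lambda = 0.0355, t = 460
lambda * t = 16.33
exp(-16.33) = 0.0
F(t) = 1 - 0.0
F(t) = 1.0

1.0


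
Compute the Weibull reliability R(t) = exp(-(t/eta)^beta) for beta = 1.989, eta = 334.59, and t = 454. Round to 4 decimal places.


beta = 1.989, eta = 334.59, t = 454
t/eta = 454 / 334.59 = 1.3569
(t/eta)^beta = 1.3569^1.989 = 1.835
R(t) = exp(-1.835)
R(t) = 0.1596

0.1596


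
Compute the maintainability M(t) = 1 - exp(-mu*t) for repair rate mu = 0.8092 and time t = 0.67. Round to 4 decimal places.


mu = 0.8092, t = 0.67
mu * t = 0.8092 * 0.67 = 0.5422
exp(-0.5422) = 0.5815
M(t) = 1 - 0.5815
M(t) = 0.4185

0.4185


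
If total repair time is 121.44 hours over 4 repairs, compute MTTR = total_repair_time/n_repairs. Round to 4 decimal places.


total_repair_time = 121.44
n_repairs = 4
MTTR = 121.44 / 4
MTTR = 30.36

30.36


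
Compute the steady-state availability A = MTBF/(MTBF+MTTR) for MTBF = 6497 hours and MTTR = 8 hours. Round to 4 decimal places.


MTBF = 6497
MTTR = 8
MTBF + MTTR = 6505
A = 6497 / 6505
A = 0.9988

0.9988


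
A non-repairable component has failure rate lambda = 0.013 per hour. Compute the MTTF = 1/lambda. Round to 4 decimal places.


lambda = 0.013
MTTF = 1 / 0.013
MTTF = 76.9231

76.9231


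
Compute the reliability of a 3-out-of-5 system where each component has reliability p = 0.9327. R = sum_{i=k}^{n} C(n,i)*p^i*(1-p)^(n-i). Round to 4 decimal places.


k = 3, n = 5, p = 0.9327
i=3: C(5,3)=10 * 0.9327^3 * 0.0673^2 = 0.0367
i=4: C(5,4)=5 * 0.9327^4 * 0.0673^1 = 0.2547
i=5: C(5,5)=1 * 0.9327^5 * 0.0673^0 = 0.7058
R = sum of terms = 0.9973

0.9973


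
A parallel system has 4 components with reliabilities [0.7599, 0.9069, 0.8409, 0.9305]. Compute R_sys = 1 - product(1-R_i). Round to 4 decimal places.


Components: [0.7599, 0.9069, 0.8409, 0.9305]
(1 - 0.7599) = 0.2401, running product = 0.2401
(1 - 0.9069) = 0.0931, running product = 0.0224
(1 - 0.8409) = 0.1591, running product = 0.0036
(1 - 0.9305) = 0.0695, running product = 0.0002
Product of (1-R_i) = 0.0002
R_sys = 1 - 0.0002 = 0.9998

0.9998


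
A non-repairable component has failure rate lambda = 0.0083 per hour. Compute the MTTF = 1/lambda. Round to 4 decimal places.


lambda = 0.0083
MTTF = 1 / 0.0083
MTTF = 120.4819

120.4819


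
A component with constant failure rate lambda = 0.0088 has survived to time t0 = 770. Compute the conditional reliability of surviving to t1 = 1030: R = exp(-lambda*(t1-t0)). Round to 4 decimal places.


lambda = 0.0088
t0 = 770, t1 = 1030
t1 - t0 = 260
lambda * (t1-t0) = 0.0088 * 260 = 2.288
R = exp(-2.288)
R = 0.1015

0.1015


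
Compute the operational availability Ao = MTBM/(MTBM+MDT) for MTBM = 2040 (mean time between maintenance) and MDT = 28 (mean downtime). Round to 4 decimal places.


MTBM = 2040
MDT = 28
MTBM + MDT = 2068
Ao = 2040 / 2068
Ao = 0.9865

0.9865


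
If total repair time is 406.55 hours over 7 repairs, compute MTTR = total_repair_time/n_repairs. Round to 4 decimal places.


total_repair_time = 406.55
n_repairs = 7
MTTR = 406.55 / 7
MTTR = 58.0786

58.0786


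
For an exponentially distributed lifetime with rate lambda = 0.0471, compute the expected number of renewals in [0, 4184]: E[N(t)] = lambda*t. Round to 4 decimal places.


lambda = 0.0471
t = 4184
E[N(t)] = lambda * t
E[N(t)] = 0.0471 * 4184
E[N(t)] = 197.0664

197.0664


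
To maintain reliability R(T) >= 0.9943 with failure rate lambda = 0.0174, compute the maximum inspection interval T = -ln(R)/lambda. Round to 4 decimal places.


R_target = 0.9943
lambda = 0.0174
-ln(0.9943) = 0.0057
T = 0.0057 / 0.0174
T = 0.3285

0.3285


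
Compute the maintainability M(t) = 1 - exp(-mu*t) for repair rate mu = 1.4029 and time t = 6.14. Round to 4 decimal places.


mu = 1.4029, t = 6.14
mu * t = 1.4029 * 6.14 = 8.6138
exp(-8.6138) = 0.0002
M(t) = 1 - 0.0002
M(t) = 0.9998

0.9998


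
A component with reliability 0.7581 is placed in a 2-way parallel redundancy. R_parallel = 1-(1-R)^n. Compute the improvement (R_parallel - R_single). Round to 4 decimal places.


R_single = 0.7581, n = 2
1 - R_single = 0.2419
(1 - R_single)^n = 0.2419^2 = 0.0585
R_parallel = 1 - 0.0585 = 0.9415
Improvement = 0.9415 - 0.7581
Improvement = 0.1834

0.1834


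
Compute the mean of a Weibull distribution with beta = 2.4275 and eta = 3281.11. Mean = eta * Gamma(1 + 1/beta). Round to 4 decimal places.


beta = 2.4275, eta = 3281.11
1/beta = 0.4119
1 + 1/beta = 1.4119
Gamma(1.4119) = 0.8867
Mean = 3281.11 * 0.8867
Mean = 2909.2881

2909.2881


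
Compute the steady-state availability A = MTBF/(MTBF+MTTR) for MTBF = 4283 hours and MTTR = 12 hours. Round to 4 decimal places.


MTBF = 4283
MTTR = 12
MTBF + MTTR = 4295
A = 4283 / 4295
A = 0.9972

0.9972


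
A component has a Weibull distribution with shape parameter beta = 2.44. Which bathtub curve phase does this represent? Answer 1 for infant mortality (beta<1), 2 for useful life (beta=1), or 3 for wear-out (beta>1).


beta = 2.44
Compare beta to 1:
beta < 1 => infant mortality (phase 1)
beta = 1 => useful life (phase 2)
beta > 1 => wear-out (phase 3)
Since beta = 2.44, this is wear-out (increasing failure rate)
Phase = 3

3


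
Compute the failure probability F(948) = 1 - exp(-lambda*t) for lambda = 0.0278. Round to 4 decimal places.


lambda = 0.0278, t = 948
lambda * t = 26.3544
exp(-26.3544) = 0.0
F(t) = 1 - 0.0
F(t) = 1.0

1.0


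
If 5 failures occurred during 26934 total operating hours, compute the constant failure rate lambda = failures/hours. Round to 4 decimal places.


failures = 5
total_hours = 26934
lambda = 5 / 26934
lambda = 0.0002

0.0002


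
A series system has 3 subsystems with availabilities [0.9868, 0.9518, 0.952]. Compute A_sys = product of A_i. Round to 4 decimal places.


Subsystems: [0.9868, 0.9518, 0.952]
After subsystem 1 (A=0.9868): product = 0.9868
After subsystem 2 (A=0.9518): product = 0.9392
After subsystem 3 (A=0.952): product = 0.8942
A_sys = 0.8942

0.8942


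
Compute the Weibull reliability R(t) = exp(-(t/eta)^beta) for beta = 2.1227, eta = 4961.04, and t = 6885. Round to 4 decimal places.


beta = 2.1227, eta = 4961.04, t = 6885
t/eta = 6885 / 4961.04 = 1.3878
(t/eta)^beta = 1.3878^2.1227 = 2.0051
R(t) = exp(-2.0051)
R(t) = 0.1347

0.1347


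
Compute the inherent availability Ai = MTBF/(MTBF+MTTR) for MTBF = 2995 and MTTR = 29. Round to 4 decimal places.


MTBF = 2995
MTTR = 29
MTBF + MTTR = 3024
Ai = 2995 / 3024
Ai = 0.9904

0.9904


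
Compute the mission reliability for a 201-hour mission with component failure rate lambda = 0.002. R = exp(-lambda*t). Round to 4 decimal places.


lambda = 0.002
mission_time = 201
lambda * t = 0.002 * 201 = 0.402
R = exp(-0.402)
R = 0.669

0.669


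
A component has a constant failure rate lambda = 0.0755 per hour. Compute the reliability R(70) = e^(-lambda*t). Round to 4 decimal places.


lambda = 0.0755
t = 70
lambda * t = 5.285
R(t) = e^(-5.285)
R(t) = 0.0051

0.0051


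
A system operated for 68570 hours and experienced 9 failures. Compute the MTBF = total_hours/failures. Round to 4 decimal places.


total_hours = 68570
failures = 9
MTBF = 68570 / 9
MTBF = 7618.8889

7618.8889


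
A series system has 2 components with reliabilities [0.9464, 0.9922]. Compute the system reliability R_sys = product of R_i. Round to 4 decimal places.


Components: [0.9464, 0.9922]
After component 1 (R=0.9464): product = 0.9464
After component 2 (R=0.9922): product = 0.939
R_sys = 0.939

0.939


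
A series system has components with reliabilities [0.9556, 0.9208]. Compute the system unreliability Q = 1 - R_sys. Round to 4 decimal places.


Components: [0.9556, 0.9208]
After component 1: product = 0.9556
After component 2: product = 0.8799
R_sys = 0.8799
Q = 1 - 0.8799 = 0.1201

0.1201


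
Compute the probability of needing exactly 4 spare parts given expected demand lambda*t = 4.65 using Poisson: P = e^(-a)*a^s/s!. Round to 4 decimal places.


a = 4.65, s = 4
e^(-a) = e^(-4.65) = 0.0096
a^s = 4.65^4 = 467.5325
s! = 24
P = 0.0096 * 467.5325 / 24
P = 0.1863

0.1863


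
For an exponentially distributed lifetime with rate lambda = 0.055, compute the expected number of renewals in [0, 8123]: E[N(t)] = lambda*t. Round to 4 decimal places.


lambda = 0.055
t = 8123
E[N(t)] = lambda * t
E[N(t)] = 0.055 * 8123
E[N(t)] = 446.765

446.765


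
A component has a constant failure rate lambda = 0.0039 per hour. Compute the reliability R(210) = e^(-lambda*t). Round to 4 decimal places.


lambda = 0.0039
t = 210
lambda * t = 0.819
R(t) = e^(-0.819)
R(t) = 0.4409

0.4409


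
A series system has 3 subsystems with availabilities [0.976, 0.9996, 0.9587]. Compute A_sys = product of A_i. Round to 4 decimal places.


Subsystems: [0.976, 0.9996, 0.9587]
After subsystem 1 (A=0.976): product = 0.976
After subsystem 2 (A=0.9996): product = 0.9756
After subsystem 3 (A=0.9587): product = 0.9353
A_sys = 0.9353

0.9353


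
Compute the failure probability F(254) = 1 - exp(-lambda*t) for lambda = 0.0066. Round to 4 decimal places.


lambda = 0.0066, t = 254
lambda * t = 1.6764
exp(-1.6764) = 0.187
F(t) = 1 - 0.187
F(t) = 0.813

0.813


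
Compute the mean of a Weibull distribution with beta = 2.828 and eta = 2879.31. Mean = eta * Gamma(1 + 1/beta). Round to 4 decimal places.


beta = 2.828, eta = 2879.31
1/beta = 0.3536
1 + 1/beta = 1.3536
Gamma(1.3536) = 0.8908
Mean = 2879.31 * 0.8908
Mean = 2564.8651

2564.8651


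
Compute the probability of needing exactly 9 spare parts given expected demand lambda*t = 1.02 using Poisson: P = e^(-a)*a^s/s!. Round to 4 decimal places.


a = 1.02, s = 9
e^(-a) = e^(-1.02) = 0.3606
a^s = 1.02^9 = 1.1951
s! = 362880
P = 0.3606 * 1.1951 / 362880
P = 0.0

0.0


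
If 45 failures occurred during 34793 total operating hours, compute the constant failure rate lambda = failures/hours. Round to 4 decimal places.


failures = 45
total_hours = 34793
lambda = 45 / 34793
lambda = 0.0013

0.0013


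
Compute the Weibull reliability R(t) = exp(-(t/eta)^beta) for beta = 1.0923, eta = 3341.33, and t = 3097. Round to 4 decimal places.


beta = 1.0923, eta = 3341.33, t = 3097
t/eta = 3097 / 3341.33 = 0.9269
(t/eta)^beta = 0.9269^1.0923 = 0.9204
R(t) = exp(-0.9204)
R(t) = 0.3984

0.3984


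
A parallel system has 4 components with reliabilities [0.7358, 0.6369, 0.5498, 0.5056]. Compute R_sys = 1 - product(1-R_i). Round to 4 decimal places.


Components: [0.7358, 0.6369, 0.5498, 0.5056]
(1 - 0.7358) = 0.2642, running product = 0.2642
(1 - 0.6369) = 0.3631, running product = 0.0959
(1 - 0.5498) = 0.4502, running product = 0.0432
(1 - 0.5056) = 0.4944, running product = 0.0214
Product of (1-R_i) = 0.0214
R_sys = 1 - 0.0214 = 0.9786

0.9786


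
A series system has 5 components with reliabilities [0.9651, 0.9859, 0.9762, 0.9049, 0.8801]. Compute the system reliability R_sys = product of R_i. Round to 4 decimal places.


Components: [0.9651, 0.9859, 0.9762, 0.9049, 0.8801]
After component 1 (R=0.9651): product = 0.9651
After component 2 (R=0.9859): product = 0.9515
After component 3 (R=0.9762): product = 0.9288
After component 4 (R=0.9049): product = 0.8405
After component 5 (R=0.8801): product = 0.7397
R_sys = 0.7397

0.7397


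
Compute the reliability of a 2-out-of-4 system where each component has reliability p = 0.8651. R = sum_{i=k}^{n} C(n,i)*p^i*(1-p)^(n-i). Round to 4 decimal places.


k = 2, n = 4, p = 0.8651
i=2: C(4,2)=6 * 0.8651^2 * 0.1349^2 = 0.0817
i=3: C(4,3)=4 * 0.8651^3 * 0.1349^1 = 0.3494
i=4: C(4,4)=1 * 0.8651^4 * 0.1349^0 = 0.5601
R = sum of terms = 0.9912

0.9912


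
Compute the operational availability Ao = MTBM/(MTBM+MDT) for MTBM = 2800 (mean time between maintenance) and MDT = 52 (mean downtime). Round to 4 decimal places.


MTBM = 2800
MDT = 52
MTBM + MDT = 2852
Ao = 2800 / 2852
Ao = 0.9818

0.9818


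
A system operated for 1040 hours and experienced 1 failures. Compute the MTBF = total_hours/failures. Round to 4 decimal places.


total_hours = 1040
failures = 1
MTBF = 1040 / 1
MTBF = 1040.0

1040.0


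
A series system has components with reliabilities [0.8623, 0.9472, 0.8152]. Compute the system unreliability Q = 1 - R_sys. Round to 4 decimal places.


Components: [0.8623, 0.9472, 0.8152]
After component 1: product = 0.8623
After component 2: product = 0.8168
After component 3: product = 0.6658
R_sys = 0.6658
Q = 1 - 0.6658 = 0.3342

0.3342


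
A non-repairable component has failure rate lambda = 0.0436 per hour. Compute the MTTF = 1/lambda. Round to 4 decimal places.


lambda = 0.0436
MTTF = 1 / 0.0436
MTTF = 22.9358

22.9358


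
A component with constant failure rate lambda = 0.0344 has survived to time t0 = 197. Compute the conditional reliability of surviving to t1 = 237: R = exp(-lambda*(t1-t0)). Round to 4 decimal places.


lambda = 0.0344
t0 = 197, t1 = 237
t1 - t0 = 40
lambda * (t1-t0) = 0.0344 * 40 = 1.376
R = exp(-1.376)
R = 0.2526

0.2526


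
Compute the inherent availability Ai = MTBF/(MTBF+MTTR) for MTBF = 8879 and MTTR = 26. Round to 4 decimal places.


MTBF = 8879
MTTR = 26
MTBF + MTTR = 8905
Ai = 8879 / 8905
Ai = 0.9971

0.9971


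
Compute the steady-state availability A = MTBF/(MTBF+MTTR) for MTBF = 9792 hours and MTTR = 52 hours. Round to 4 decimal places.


MTBF = 9792
MTTR = 52
MTBF + MTTR = 9844
A = 9792 / 9844
A = 0.9947

0.9947


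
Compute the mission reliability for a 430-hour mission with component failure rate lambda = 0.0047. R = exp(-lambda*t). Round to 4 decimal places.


lambda = 0.0047
mission_time = 430
lambda * t = 0.0047 * 430 = 2.021
R = exp(-2.021)
R = 0.1325

0.1325


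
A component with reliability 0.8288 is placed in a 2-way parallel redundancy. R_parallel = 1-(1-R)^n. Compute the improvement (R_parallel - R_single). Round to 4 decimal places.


R_single = 0.8288, n = 2
1 - R_single = 0.1712
(1 - R_single)^n = 0.1712^2 = 0.0293
R_parallel = 1 - 0.0293 = 0.9707
Improvement = 0.9707 - 0.8288
Improvement = 0.1419

0.1419


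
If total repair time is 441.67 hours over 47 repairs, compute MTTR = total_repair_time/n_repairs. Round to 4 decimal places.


total_repair_time = 441.67
n_repairs = 47
MTTR = 441.67 / 47
MTTR = 9.3972

9.3972


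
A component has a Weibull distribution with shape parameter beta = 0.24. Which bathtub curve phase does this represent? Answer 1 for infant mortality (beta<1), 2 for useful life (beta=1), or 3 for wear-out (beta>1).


beta = 0.24
Compare beta to 1:
beta < 1 => infant mortality (phase 1)
beta = 1 => useful life (phase 2)
beta > 1 => wear-out (phase 3)
Since beta = 0.24, this is infant mortality (decreasing failure rate)
Phase = 1

1


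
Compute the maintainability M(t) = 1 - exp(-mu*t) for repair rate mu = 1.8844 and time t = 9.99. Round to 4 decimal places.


mu = 1.8844, t = 9.99
mu * t = 1.8844 * 9.99 = 18.8252
exp(-18.8252) = 0.0
M(t) = 1 - 0.0
M(t) = 1.0

1.0


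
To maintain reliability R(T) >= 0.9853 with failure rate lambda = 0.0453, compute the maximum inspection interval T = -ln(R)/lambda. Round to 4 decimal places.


R_target = 0.9853
lambda = 0.0453
-ln(0.9853) = 0.0148
T = 0.0148 / 0.0453
T = 0.3269

0.3269


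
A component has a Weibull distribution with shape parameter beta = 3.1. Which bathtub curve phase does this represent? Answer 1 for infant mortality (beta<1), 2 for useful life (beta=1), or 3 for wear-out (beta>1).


beta = 3.1
Compare beta to 1:
beta < 1 => infant mortality (phase 1)
beta = 1 => useful life (phase 2)
beta > 1 => wear-out (phase 3)
Since beta = 3.1, this is wear-out (increasing failure rate)
Phase = 3

3


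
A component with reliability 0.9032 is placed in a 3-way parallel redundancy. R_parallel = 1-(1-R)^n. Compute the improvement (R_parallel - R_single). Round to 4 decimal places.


R_single = 0.9032, n = 3
1 - R_single = 0.0968
(1 - R_single)^n = 0.0968^3 = 0.0009
R_parallel = 1 - 0.0009 = 0.9991
Improvement = 0.9991 - 0.9032
Improvement = 0.0959

0.0959


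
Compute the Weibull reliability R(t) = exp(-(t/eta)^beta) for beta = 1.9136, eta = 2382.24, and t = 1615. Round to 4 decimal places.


beta = 1.9136, eta = 2382.24, t = 1615
t/eta = 1615 / 2382.24 = 0.6779
(t/eta)^beta = 0.6779^1.9136 = 0.4753
R(t) = exp(-0.4753)
R(t) = 0.6217

0.6217


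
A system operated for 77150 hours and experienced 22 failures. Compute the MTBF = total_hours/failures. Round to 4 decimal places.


total_hours = 77150
failures = 22
MTBF = 77150 / 22
MTBF = 3506.8182

3506.8182


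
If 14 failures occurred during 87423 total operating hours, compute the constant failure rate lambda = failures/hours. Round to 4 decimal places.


failures = 14
total_hours = 87423
lambda = 14 / 87423
lambda = 0.0002

0.0002


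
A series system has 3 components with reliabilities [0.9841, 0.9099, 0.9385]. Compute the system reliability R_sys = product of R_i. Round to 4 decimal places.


Components: [0.9841, 0.9099, 0.9385]
After component 1 (R=0.9841): product = 0.9841
After component 2 (R=0.9099): product = 0.8954
After component 3 (R=0.9385): product = 0.8404
R_sys = 0.8404

0.8404


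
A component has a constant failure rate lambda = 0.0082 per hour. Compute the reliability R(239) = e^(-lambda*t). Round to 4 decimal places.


lambda = 0.0082
t = 239
lambda * t = 1.9598
R(t) = e^(-1.9598)
R(t) = 0.1409

0.1409


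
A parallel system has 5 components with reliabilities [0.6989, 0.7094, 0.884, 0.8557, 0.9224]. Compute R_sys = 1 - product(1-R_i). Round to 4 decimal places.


Components: [0.6989, 0.7094, 0.884, 0.8557, 0.9224]
(1 - 0.6989) = 0.3011, running product = 0.3011
(1 - 0.7094) = 0.2906, running product = 0.0875
(1 - 0.884) = 0.116, running product = 0.0101
(1 - 0.8557) = 0.1443, running product = 0.0015
(1 - 0.9224) = 0.0776, running product = 0.0001
Product of (1-R_i) = 0.0001
R_sys = 1 - 0.0001 = 0.9999

0.9999


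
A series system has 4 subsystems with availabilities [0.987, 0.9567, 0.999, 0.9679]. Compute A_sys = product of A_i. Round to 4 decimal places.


Subsystems: [0.987, 0.9567, 0.999, 0.9679]
After subsystem 1 (A=0.987): product = 0.987
After subsystem 2 (A=0.9567): product = 0.9443
After subsystem 3 (A=0.999): product = 0.9433
After subsystem 4 (A=0.9679): product = 0.913
A_sys = 0.913

0.913


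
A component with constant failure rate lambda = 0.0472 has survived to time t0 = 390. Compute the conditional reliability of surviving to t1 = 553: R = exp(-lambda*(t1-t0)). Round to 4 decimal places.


lambda = 0.0472
t0 = 390, t1 = 553
t1 - t0 = 163
lambda * (t1-t0) = 0.0472 * 163 = 7.6936
R = exp(-7.6936)
R = 0.0005

0.0005


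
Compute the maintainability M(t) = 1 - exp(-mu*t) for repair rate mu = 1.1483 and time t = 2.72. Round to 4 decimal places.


mu = 1.1483, t = 2.72
mu * t = 1.1483 * 2.72 = 3.1234
exp(-3.1234) = 0.044
M(t) = 1 - 0.044
M(t) = 0.956

0.956


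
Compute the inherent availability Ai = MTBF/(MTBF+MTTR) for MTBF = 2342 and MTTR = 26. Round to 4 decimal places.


MTBF = 2342
MTTR = 26
MTBF + MTTR = 2368
Ai = 2342 / 2368
Ai = 0.989

0.989


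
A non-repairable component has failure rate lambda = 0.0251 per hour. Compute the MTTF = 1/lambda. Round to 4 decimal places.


lambda = 0.0251
MTTF = 1 / 0.0251
MTTF = 39.8406

39.8406


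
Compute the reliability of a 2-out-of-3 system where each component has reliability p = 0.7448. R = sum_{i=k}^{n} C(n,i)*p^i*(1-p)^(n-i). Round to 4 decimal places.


k = 2, n = 3, p = 0.7448
i=2: C(3,2)=3 * 0.7448^2 * 0.2552^1 = 0.4247
i=3: C(3,3)=1 * 0.7448^3 * 0.2552^0 = 0.4132
R = sum of terms = 0.8379

0.8379


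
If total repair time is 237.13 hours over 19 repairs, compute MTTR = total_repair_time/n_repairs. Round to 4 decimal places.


total_repair_time = 237.13
n_repairs = 19
MTTR = 237.13 / 19
MTTR = 12.4805

12.4805


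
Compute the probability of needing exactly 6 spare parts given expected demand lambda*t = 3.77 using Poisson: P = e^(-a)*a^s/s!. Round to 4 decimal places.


a = 3.77, s = 6
e^(-a) = e^(-3.77) = 0.0231
a^s = 3.77^6 = 2871.0986
s! = 720
P = 0.0231 * 2871.0986 / 720
P = 0.0919

0.0919


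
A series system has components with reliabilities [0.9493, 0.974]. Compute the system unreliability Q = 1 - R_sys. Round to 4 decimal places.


Components: [0.9493, 0.974]
After component 1: product = 0.9493
After component 2: product = 0.9246
R_sys = 0.9246
Q = 1 - 0.9246 = 0.0754

0.0754


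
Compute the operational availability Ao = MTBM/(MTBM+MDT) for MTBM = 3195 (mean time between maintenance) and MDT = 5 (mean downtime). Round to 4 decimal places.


MTBM = 3195
MDT = 5
MTBM + MDT = 3200
Ao = 3195 / 3200
Ao = 0.9984

0.9984


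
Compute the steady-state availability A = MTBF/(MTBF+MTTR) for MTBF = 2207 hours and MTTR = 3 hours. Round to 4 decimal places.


MTBF = 2207
MTTR = 3
MTBF + MTTR = 2210
A = 2207 / 2210
A = 0.9986

0.9986


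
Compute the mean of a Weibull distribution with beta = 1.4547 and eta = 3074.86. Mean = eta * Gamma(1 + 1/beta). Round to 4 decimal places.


beta = 1.4547, eta = 3074.86
1/beta = 0.6874
1 + 1/beta = 1.6874
Gamma(1.6874) = 0.9063
Mean = 3074.86 * 0.9063
Mean = 2786.7958

2786.7958


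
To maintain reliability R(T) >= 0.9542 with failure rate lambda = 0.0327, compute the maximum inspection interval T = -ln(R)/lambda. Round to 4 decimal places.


R_target = 0.9542
lambda = 0.0327
-ln(0.9542) = 0.0469
T = 0.0469 / 0.0327
T = 1.4337

1.4337


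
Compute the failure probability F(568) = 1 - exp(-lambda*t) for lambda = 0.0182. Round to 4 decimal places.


lambda = 0.0182, t = 568
lambda * t = 10.3376
exp(-10.3376) = 0.0
F(t) = 1 - 0.0
F(t) = 1.0

1.0


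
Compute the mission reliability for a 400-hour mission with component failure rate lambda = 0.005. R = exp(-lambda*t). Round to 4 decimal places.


lambda = 0.005
mission_time = 400
lambda * t = 0.005 * 400 = 2.0
R = exp(-2.0)
R = 0.1353

0.1353


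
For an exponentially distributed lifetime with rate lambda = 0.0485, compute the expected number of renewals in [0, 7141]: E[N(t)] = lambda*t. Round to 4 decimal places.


lambda = 0.0485
t = 7141
E[N(t)] = lambda * t
E[N(t)] = 0.0485 * 7141
E[N(t)] = 346.3385

346.3385


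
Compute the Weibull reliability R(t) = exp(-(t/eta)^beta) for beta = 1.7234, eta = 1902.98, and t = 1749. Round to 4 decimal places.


beta = 1.7234, eta = 1902.98, t = 1749
t/eta = 1749 / 1902.98 = 0.9191
(t/eta)^beta = 0.9191^1.7234 = 0.8647
R(t) = exp(-0.8647)
R(t) = 0.4212

0.4212


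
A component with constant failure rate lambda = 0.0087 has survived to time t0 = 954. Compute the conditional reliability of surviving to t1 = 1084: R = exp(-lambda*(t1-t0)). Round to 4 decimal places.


lambda = 0.0087
t0 = 954, t1 = 1084
t1 - t0 = 130
lambda * (t1-t0) = 0.0087 * 130 = 1.131
R = exp(-1.131)
R = 0.3227

0.3227


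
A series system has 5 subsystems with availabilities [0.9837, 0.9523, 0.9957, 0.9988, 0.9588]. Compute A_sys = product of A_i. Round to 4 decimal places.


Subsystems: [0.9837, 0.9523, 0.9957, 0.9988, 0.9588]
After subsystem 1 (A=0.9837): product = 0.9837
After subsystem 2 (A=0.9523): product = 0.9368
After subsystem 3 (A=0.9957): product = 0.9327
After subsystem 4 (A=0.9988): product = 0.9316
After subsystem 5 (A=0.9588): product = 0.8932
A_sys = 0.8932

0.8932


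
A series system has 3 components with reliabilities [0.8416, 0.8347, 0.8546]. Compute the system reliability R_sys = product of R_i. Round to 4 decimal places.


Components: [0.8416, 0.8347, 0.8546]
After component 1 (R=0.8416): product = 0.8416
After component 2 (R=0.8347): product = 0.7025
After component 3 (R=0.8546): product = 0.6003
R_sys = 0.6003

0.6003


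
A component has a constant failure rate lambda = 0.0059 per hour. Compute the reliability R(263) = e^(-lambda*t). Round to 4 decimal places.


lambda = 0.0059
t = 263
lambda * t = 1.5517
R(t) = e^(-1.5517)
R(t) = 0.2119

0.2119


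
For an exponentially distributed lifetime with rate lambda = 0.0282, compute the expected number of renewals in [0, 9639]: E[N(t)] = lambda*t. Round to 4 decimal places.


lambda = 0.0282
t = 9639
E[N(t)] = lambda * t
E[N(t)] = 0.0282 * 9639
E[N(t)] = 271.8198

271.8198


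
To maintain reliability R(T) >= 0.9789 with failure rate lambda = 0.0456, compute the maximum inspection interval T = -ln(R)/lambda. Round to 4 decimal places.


R_target = 0.9789
lambda = 0.0456
-ln(0.9789) = 0.0213
T = 0.0213 / 0.0456
T = 0.4677

0.4677


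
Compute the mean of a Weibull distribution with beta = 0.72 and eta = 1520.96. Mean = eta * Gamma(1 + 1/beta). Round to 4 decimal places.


beta = 0.72, eta = 1520.96
1/beta = 1.3889
1 + 1/beta = 2.3889
Gamma(2.3889) = 1.2332
Mean = 1520.96 * 1.2332
Mean = 1875.6935

1875.6935


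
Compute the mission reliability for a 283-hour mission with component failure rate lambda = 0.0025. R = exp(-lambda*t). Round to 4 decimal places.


lambda = 0.0025
mission_time = 283
lambda * t = 0.0025 * 283 = 0.7075
R = exp(-0.7075)
R = 0.4929

0.4929


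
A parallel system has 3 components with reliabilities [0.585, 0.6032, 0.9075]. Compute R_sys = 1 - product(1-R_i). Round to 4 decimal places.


Components: [0.585, 0.6032, 0.9075]
(1 - 0.585) = 0.415, running product = 0.415
(1 - 0.6032) = 0.3968, running product = 0.1647
(1 - 0.9075) = 0.0925, running product = 0.0152
Product of (1-R_i) = 0.0152
R_sys = 1 - 0.0152 = 0.9848

0.9848


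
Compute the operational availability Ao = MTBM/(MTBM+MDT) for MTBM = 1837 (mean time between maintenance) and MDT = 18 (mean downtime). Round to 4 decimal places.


MTBM = 1837
MDT = 18
MTBM + MDT = 1855
Ao = 1837 / 1855
Ao = 0.9903

0.9903


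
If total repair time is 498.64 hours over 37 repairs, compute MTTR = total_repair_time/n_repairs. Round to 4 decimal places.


total_repair_time = 498.64
n_repairs = 37
MTTR = 498.64 / 37
MTTR = 13.4768

13.4768


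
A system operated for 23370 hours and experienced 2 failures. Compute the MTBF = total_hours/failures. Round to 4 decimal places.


total_hours = 23370
failures = 2
MTBF = 23370 / 2
MTBF = 11685.0

11685.0


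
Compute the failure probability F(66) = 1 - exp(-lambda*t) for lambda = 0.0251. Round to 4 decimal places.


lambda = 0.0251, t = 66
lambda * t = 1.6566
exp(-1.6566) = 0.1908
F(t) = 1 - 0.1908
F(t) = 0.8092

0.8092


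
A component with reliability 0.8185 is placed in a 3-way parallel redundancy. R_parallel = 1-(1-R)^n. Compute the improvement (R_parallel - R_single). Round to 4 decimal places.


R_single = 0.8185, n = 3
1 - R_single = 0.1815
(1 - R_single)^n = 0.1815^3 = 0.006
R_parallel = 1 - 0.006 = 0.994
Improvement = 0.994 - 0.8185
Improvement = 0.1755

0.1755


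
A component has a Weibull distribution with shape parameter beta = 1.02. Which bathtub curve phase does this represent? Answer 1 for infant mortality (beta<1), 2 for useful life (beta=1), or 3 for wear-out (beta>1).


beta = 1.02
Compare beta to 1:
beta < 1 => infant mortality (phase 1)
beta = 1 => useful life (phase 2)
beta > 1 => wear-out (phase 3)
Since beta = 1.02, this is wear-out (increasing failure rate)
Phase = 3

3


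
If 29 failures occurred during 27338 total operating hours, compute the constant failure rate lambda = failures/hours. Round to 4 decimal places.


failures = 29
total_hours = 27338
lambda = 29 / 27338
lambda = 0.0011

0.0011


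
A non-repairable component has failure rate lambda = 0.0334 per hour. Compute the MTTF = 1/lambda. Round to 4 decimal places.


lambda = 0.0334
MTTF = 1 / 0.0334
MTTF = 29.9401

29.9401


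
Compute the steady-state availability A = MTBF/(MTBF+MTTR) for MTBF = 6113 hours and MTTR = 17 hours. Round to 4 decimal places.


MTBF = 6113
MTTR = 17
MTBF + MTTR = 6130
A = 6113 / 6130
A = 0.9972

0.9972


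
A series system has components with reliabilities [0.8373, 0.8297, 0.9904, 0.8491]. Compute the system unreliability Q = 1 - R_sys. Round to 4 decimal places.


Components: [0.8373, 0.8297, 0.9904, 0.8491]
After component 1: product = 0.8373
After component 2: product = 0.6947
After component 3: product = 0.688
After component 4: product = 0.5842
R_sys = 0.5842
Q = 1 - 0.5842 = 0.4158

0.4158


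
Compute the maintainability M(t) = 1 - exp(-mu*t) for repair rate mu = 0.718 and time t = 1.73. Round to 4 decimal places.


mu = 0.718, t = 1.73
mu * t = 0.718 * 1.73 = 1.2421
exp(-1.2421) = 0.2888
M(t) = 1 - 0.2888
M(t) = 0.7112

0.7112


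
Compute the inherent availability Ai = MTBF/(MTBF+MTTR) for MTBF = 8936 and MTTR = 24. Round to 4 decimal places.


MTBF = 8936
MTTR = 24
MTBF + MTTR = 8960
Ai = 8936 / 8960
Ai = 0.9973

0.9973
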